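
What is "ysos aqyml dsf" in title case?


Input string: 'ysos aqyml dsf'
Operation: capitalize first letter of each word
Word transformations: 'ysos'->'Ysos', 'aqyml'->'Aqyml', 'dsf'->'Dsf'
Result: Ysos Aqyml Dsf


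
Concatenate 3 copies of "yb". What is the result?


Input string: 'yb'
Operation: repeat 3 times
Concatenation: 'yb' + 'yb' + 'yb'
Result: ybybyb


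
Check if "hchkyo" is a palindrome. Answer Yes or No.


Input string: 'hchkyo'
Reversed: 'oykhch'
Compare pairs: s[0]='h' vs s[5]='o' (mismatch), s[1]='c' vs s[4]='y' (mismatch), s[2]='h' vs s[3]='k' (mismatch)
Palindrome: No


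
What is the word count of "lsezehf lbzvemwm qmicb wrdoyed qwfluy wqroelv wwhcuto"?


Input string: 'lsezehf lbzvemwm qmicb wrdoyed qwfluy wqroelv wwhcuto'
Operation: split by spaces
Words found: 'lsezehf', 'lbzvemwm', 'qmicb', 'wrdoyed', 'qwfluy', 'wqroelv', 'wwhcuto'
Word count: 7


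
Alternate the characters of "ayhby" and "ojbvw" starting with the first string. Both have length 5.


String 1: 'ayhby'
String 2: 'ojbvw'
Operation: alternate characters
Pairs: 'a'+'o', 'y'+'j', 'h'+'b', 'b'+'v', 'y'+'w'
Result: aoyjhbbvyw


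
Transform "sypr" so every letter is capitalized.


Input string: 'sypr'
Operation: convert each letter to uppercase
Mapping: 's'->'S', 'y'->'Y', 'p'->'P', 'r'->'R'
Result: SYPR


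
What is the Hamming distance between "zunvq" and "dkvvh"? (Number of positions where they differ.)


String 1: 'zunvq'
String 2: 'dkvvh'
Compare each position: pos 0: 'z'!='d', pos 1: 'u'!='k', pos 2: 'n'!='v', pos 3: 'v'=='v', pos 4: 'q'!='h'
Differing positions: 4
Hamming distance: 4


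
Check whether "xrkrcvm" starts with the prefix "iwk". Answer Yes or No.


Input string: 'xrkrcvm'
Prefix to check: 'iwk'
First 3 characters of input: 'xrk'
Match: False
Result: No


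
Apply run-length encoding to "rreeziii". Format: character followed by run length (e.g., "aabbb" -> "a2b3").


Input: 'rreeziii'
Operation: identify consecutive runs
Runs: 'rr' -> r2, 'ee' -> e2, 'z' -> z1, 'iii' -> i3
Encoded: r2e2z1i3


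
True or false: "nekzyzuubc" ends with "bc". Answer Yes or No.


Input string: 'nekzyzuubc'
Suffix to check: 'bc'
Last 2 characters of input: 'bc'
Match: True
Result: Yes


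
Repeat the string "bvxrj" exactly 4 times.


Input string: 'bvxrj'
Operation: repeat 4 times
Concatenation: 'bvxrj' + 'bvxrj' + 'bvxrj' + 'bvxrj'
Result: bvxrjbvxrjbvxrjbvxrj


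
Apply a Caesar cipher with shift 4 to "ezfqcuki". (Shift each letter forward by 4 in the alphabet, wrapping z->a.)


Input: 'ezfqcuki', shift = 4
Operation: for each letter, (position + 4) mod 26
Mapping: 'e'(4+4=8)->'i', 'z'(25+4=29, 29 mod 26=3)->'d', 'f'(5+4=9)->'j', 'q'(16+4=20)->'u', 'c'(2+4=6)->'g', 'u'(20+4=24)->'y', 'k'(10+4=14)->'o', 'i'(8+4=12)->'m'
Result: idjugyom


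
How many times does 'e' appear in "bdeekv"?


Input string: 'bdeekv'
Target character: 'e'
Scan each position: s[2]='e', s[3]='e'
Matches found at indices: 2, 3
Total: 2


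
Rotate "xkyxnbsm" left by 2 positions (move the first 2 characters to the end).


Input: 'xkyxnbsm', shift = 2
Operation: split at index 2 and swap parts
Front part s[0:2] = 'xk'
Back part s[2:] = 'yxnbsm'
Rotated = back + front = 'yxnbsm' + 'xk'
Result: yxnbsmxk


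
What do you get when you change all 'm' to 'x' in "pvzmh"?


Input string: 'pvzmh'
Operation: replace 'm' with 'x'
Positions of 'm': 3
After replacement: pvzxh


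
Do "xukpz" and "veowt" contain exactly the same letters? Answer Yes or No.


String 1: 'xukpz' -> sorted: 'kpuxz'
String 2: 'veowt' -> sorted: 'eotvw'
Compare sorted forms: 'kpuxz' != 'eotvw'
Anagram: No


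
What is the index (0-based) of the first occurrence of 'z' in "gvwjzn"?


Input string: 'gvwjzn'
Target: 'z'
Scanning left to right: s[0]='g', s[1]='v', s[2]='w', s[3]='j', s[4]='z'
First match at index: 4


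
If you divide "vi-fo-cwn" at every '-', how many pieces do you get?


Input string: 'vi-fo-cwn'
Delimiter: '-'
Split result: 'vi', 'fo', 'cwn'
Number of parts: 3


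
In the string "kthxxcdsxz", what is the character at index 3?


Input string: 'kthxxcdsxz'
Operation: get character at index 3
Index mapping: s[0]='k', s[1]='t', s[2]='h', s[3]='x'
Result: 'x'


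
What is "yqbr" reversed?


Input string: 'yqbr'
Operation: reverse character order
Original order: 'y' -> 'q' -> 'b' -> 'r'
Reversed order: 'r' -> 'b' -> 'q' -> 'y'
Result: rbqy


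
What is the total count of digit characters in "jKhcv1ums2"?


Input string: 'jKhcv1ums2'
Operation: count digit characters (0-9)
Scan: 'j', 'K', 'h', 'c', 'v', '1'(digit), 'u', 'm', 's', '2'(digit)
Digits found: 2
Result: 2


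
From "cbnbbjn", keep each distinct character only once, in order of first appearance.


Input: 'cbnbbjn'
Operation: keep first occurrence of each character
Scan: s[0]='c' new -> keep; s[1]='b' new -> keep; s[2]='n' new -> keep; s[3]='b' seen -> skip; s[4]='b' seen -> skip; s[5]='j' new -> keep; s[6]='n' seen -> skip
Result: cbnj


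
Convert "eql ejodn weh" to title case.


Input string: 'eql ejodn weh'
Operation: capitalize first letter of each word
Word transformations: 'eql'->'Eql', 'ejodn'->'Ejodn', 'weh'->'Weh'
Result: Eql Ejodn Weh


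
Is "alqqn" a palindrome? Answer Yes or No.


Input string: 'alqqn'
Reversed: 'nqqla'
Compare pairs: s[0]='a' vs s[4]='n' (mismatch), s[1]='l' vs s[3]='q' (mismatch)
Palindrome: No


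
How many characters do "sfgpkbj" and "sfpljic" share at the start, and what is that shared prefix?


String 1: 'sfgpkbj'
String 2: 'sfpljic'
Compare position by position:
pos 0: 's' vs 's' match
pos 1: 'f' vs 'f' match
pos 2: 'g' vs 'p' differ -> stop
Longest common prefix: "sf" (length 2)


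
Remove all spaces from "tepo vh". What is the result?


Input string: 'tepo vh'
Operation: remove all spaces
Words: 'tepo', 'vh'
Join without spaces: tepovh


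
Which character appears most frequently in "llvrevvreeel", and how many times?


Input: 'llvrevvreeel'
Operation: tally each character
Counts: 'e':4, 'l':3, 'r':2, 'v':3
Maximum: 'e' appears 4 times


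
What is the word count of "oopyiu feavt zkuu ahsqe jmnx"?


Input string: 'oopyiu feavt zkuu ahsqe jmnx'
Operation: split by spaces
Words found: 'oopyiu', 'feavt', 'zkuu', 'ahsqe', 'jmnx'
Word count: 5


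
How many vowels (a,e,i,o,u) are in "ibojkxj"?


Input string: 'ibojkxj'
Operation: count vowels (a, e, i, o, u)
Scan: s[0]='i' (vowel), s[1]='b', s[2]='o' (vowel), s[3]='j', s[4]='k', s[5]='x', s[6]='j'
Vowels found: 2
Result: 2


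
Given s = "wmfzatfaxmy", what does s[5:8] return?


Input string: 'wmfzatfaxmy'
Operation: slice [5:8]
Extract characters: s[5]='t', s[6]='f', s[7]='a'
Result: tfa


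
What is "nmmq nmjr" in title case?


Input string: 'nmmq nmjr'
Operation: capitalize first letter of each word
Word transformations: 'nmmq'->'Nmmq', 'nmjr'->'Nmjr'
Result: Nmmq Nmjr


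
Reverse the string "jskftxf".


Input string: 'jskftxf'
Operation: reverse character order
Original order: 'j' -> 's' -> 'k' -> 'f' -> 't' -> 'x' -> 'f'
Reversed order: 'f' -> 'x' -> 't' -> 'f' -> 'k' -> 's' -> 'j'
Result: fxtfksj


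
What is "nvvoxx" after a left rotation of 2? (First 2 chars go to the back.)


Input: 'nvvoxx', shift = 2
Operation: split at index 2 and swap parts
Front part s[0:2] = 'nv'
Back part s[2:] = 'voxx'
Rotated = back + front = 'voxx' + 'nv'
Result: voxxnv


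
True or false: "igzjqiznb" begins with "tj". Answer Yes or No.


Input string: 'igzjqiznb'
Prefix to check: 'tj'
First 2 characters of input: 'ig'
Match: False
Result: No


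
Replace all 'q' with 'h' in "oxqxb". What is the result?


Input string: 'oxqxb'
Operation: replace 'q' with 'h'
Positions of 'q': 2
After replacement: oxhxb


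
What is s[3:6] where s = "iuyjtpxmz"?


Input string: 'iuyjtpxmz'
Operation: slice [3:6]
Extract characters: s[3]='j', s[4]='t', s[5]='p'
Result: jtp


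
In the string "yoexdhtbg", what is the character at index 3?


Input string: 'yoexdhtbg'
Operation: get character at index 3
Index mapping: s[0]='y', s[1]='o', s[2]='e', s[3]='x'
Result: 'x'


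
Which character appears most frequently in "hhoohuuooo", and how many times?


Input: 'hhoohuuooo'
Operation: tally each character
Counts: 'h':3, 'o':5, 'u':2
Maximum: 'o' appears 5 times


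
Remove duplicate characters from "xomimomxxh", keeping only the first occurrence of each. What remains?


Input: 'xomimomxxh'
Operation: keep first occurrence of each character
Scan: s[0]='x' new -> keep; s[1]='o' new -> keep; s[2]='m' new -> keep; s[3]='i' new -> keep; s[4]='m' seen -> skip; s[5]='o' seen -> skip; s[6]='m' seen -> skip; s[7]='x' seen -> skip; s[8]='x' seen -> skip; s[9]='h' new -> keep
Result: xomih


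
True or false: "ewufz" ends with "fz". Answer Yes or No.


Input string: 'ewufz'
Suffix to check: 'fz'
Last 2 characters of input: 'fz'
Match: True
Result: Yes


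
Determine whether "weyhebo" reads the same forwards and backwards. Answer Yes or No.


Input string: 'weyhebo'
Reversed: 'obehyew'
Compare pairs: s[0]='w' vs s[6]='o' (mismatch), s[1]='e' vs s[5]='b' (mismatch), s[2]='y' vs s[4]='e' (mismatch)
Palindrome: No


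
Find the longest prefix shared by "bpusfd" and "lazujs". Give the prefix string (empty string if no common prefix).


String 1: 'bpusfd'
String 2: 'lazujs'
Compare position by position:
pos 0: 'b' vs 'l' differ -> stop
Longest common prefix: "" (length 0)


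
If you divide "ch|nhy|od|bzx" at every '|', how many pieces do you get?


Input string: 'ch|nhy|od|bzx'
Delimiter: '|'
Split result: 'ch', 'nhy', 'od', 'bzx'
Number of parts: 4


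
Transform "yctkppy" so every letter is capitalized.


Input string: 'yctkppy'
Operation: convert each letter to uppercase
Mapping: 'y'->'Y', 'c'->'C', 't'->'T', 'k'->'K', 'p'->'P', 'p'->'P', 'y'->'Y'
Result: YCTKPPY


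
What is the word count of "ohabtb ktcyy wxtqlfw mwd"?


Input string: 'ohabtb ktcyy wxtqlfw mwd'
Operation: split by spaces
Words found: 'ohabtb', 'ktcyy', 'wxtqlfw', 'mwd'
Word count: 4


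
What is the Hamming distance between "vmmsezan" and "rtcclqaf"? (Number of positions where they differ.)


String 1: 'vmmsezan'
String 2: 'rtcclqaf'
Compare each position: pos 0: 'v'!='r', pos 1: 'm'!='t', pos 2: 'm'!='c', pos 3: 's'!='c', pos 4: 'e'!='l', pos 5: 'z'!='q', pos 6: 'a'=='a', pos 7: 'n'!='f'
Differing positions: 7
Hamming distance: 7


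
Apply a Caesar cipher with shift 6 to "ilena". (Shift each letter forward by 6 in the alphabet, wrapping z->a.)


Input: 'ilena', shift = 6
Operation: for each letter, (position + 6) mod 26
Mapping: 'i'(8+6=14)->'o', 'l'(11+6=17)->'r', 'e'(4+6=10)->'k', 'n'(13+6=19)->'t', 'a'(0+6=6)->'g'
Result: orktg


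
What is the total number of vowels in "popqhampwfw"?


Input string: 'popqhampwfw'
Operation: count vowels (a, e, i, o, u)
Scan: s[0]='p', s[1]='o' (vowel), s[2]='p', s[3]='q', s[4]='h', s[5]='a' (vowel), s[6]='m', s[7]='p', s[8]='w', s[9]='f', s[10]='w'
Vowels found: 2
Result: 2


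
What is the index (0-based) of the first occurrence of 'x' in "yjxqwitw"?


Input string: 'yjxqwitw'
Target: 'x'
Scanning left to right: s[0]='y', s[1]='j', s[2]='x'
First match at index: 2


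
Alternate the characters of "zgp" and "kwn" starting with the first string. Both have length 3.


String 1: 'zgp'
String 2: 'kwn'
Operation: alternate characters
Pairs: 'z'+'k', 'g'+'w', 'p'+'n'
Result: zkgwpn


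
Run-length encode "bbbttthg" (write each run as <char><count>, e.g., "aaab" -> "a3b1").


Input: 'bbbttthg'
Operation: identify consecutive runs
Runs: 'bbb' -> b3, 'ttt' -> t3, 'h' -> h1, 'g' -> g1
Encoded: b3t3h1g1


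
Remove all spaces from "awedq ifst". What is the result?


Input string: 'awedq ifst'
Operation: remove all spaces
Words: 'awedq', 'ifst'
Join without spaces: awedqifst


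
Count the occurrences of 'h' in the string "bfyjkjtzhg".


Input string: 'bfyjkjtzhg'
Target character: 'h'
Scan each position: s[8]='h'
Matches found at indices: 8
Total: 1


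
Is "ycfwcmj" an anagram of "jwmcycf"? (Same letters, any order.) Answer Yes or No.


String 1: 'jwmcycf' -> sorted: 'ccfjmwy'
String 2: 'ycfwcmj' -> sorted: 'ccfjmwy'
Compare sorted forms: 'ccfjmwy' == 'ccfjmwy'
Anagram: Yes


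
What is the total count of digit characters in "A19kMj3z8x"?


Input string: 'A19kMj3z8x'
Operation: count digit characters (0-9)
Scan: 'A', '1'(digit), '9'(digit), 'k', 'M', 'j', '3'(digit), 'z', '8'(digit), 'x'
Digits found: 4
Result: 4


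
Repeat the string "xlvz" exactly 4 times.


Input string: 'xlvz'
Operation: repeat 4 times
Concatenation: 'xlvz' + 'xlvz' + 'xlvz' + 'xlvz'
Result: xlvzxlvzxlvzxlvz


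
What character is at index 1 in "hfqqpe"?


Input string: 'hfqqpe'
Operation: get character at index 1
Index mapping: s[0]='h', s[1]='f'
Result: 'f'


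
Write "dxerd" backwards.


Input string: 'dxerd'
Operation: reverse character order
Original order: 'd' -> 'x' -> 'e' -> 'r' -> 'd'
Reversed order: 'd' -> 'r' -> 'e' -> 'x' -> 'd'
Result: drexd


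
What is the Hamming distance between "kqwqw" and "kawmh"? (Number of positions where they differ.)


String 1: 'kqwqw'
String 2: 'kawmh'
Compare each position: pos 0: 'k'=='k', pos 1: 'q'!='a', pos 2: 'w'=='w', pos 3: 'q'!='m', pos 4: 'w'!='h'
Differing positions: 3
Hamming distance: 3


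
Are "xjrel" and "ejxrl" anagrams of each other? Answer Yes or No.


String 1: 'xjrel' -> sorted: 'ejlrx'
String 2: 'ejxrl' -> sorted: 'ejlrx'
Compare sorted forms: 'ejlrx' == 'ejlrx'
Anagram: Yes


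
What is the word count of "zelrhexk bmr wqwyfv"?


Input string: 'zelrhexk bmr wqwyfv'
Operation: split by spaces
Words found: 'zelrhexk', 'bmr', 'wqwyfv'
Word count: 3


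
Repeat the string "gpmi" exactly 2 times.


Input string: 'gpmi'
Operation: repeat 2 times
Concatenation: 'gpmi' + 'gpmi'
Result: gpmigpmi


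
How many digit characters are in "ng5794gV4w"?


Input string: 'ng5794gV4w'
Operation: count digit characters (0-9)
Scan: 'n', 'g', '5'(digit), '7'(digit), '9'(digit), '4'(digit), 'g', 'V', '4'(digit), 'w'
Digits found: 5
Result: 5


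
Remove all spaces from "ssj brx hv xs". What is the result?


Input string: 'ssj brx hv xs'
Operation: remove all spaces
Words: 'ssj', 'brx', 'hv', 'xs'
Join without spaces: ssjbrxhvxs


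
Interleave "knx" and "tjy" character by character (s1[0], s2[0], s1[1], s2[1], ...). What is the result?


String 1: 'knx'
String 2: 'tjy'
Operation: alternate characters
Pairs: 'k'+'t', 'n'+'j', 'x'+'y'
Result: ktnjxy


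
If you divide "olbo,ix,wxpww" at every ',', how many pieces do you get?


Input string: 'olbo,ix,wxpww'
Delimiter: ','
Split result: 'olbo', 'ix', 'wxpww'
Number of parts: 3


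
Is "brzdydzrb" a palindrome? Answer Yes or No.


Input string: 'brzdydzrb'
Reversed: 'brzdydzrb'
Compare pairs: s[0]='b' vs s[8]='b' (match), s[1]='r' vs s[7]='r' (match), s[2]='z' vs s[6]='z' (match), s[3]='d' vs s[5]='d' (match)
Palindrome: Yes


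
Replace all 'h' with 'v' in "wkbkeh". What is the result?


Input string: 'wkbkeh'
Operation: replace 'h' with 'v'
Positions of 'h': 5
After replacement: wkbkev


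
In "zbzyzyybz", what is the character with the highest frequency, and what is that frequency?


Input: 'zbzyzyybz'
Operation: tally each character
Counts: 'b':2, 'y':3, 'z':4
Maximum: 'z' appears 4 times


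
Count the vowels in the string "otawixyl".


Input string: 'otawixyl'
Operation: count vowels (a, e, i, o, u)
Scan: s[0]='o' (vowel), s[1]='t', s[2]='a' (vowel), s[3]='w', s[4]='i' (vowel), s[5]='x', s[6]='y', s[7]='l'
Vowels found: 3
Result: 3


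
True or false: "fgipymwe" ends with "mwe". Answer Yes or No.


Input string: 'fgipymwe'
Suffix to check: 'mwe'
Last 3 characters of input: 'mwe'
Match: True
Result: Yes


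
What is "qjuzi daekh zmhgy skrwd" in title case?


Input string: 'qjuzi daekh zmhgy skrwd'
Operation: capitalize first letter of each word
Word transformations: 'qjuzi'->'Qjuzi', 'daekh'->'Daekh', 'zmhgy'->'Zmhgy', 'skrwd'->'Skrwd'
Result: Qjuzi Daekh Zmhgy Skrwd


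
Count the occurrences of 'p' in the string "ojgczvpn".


Input string: 'ojgczvpn'
Target character: 'p'
Scan each position: s[6]='p'
Matches found at indices: 6
Total: 1


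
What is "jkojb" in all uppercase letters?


Input string: 'jkojb'
Operation: convert each letter to uppercase
Mapping: 'j'->'J', 'k'->'K', 'o'->'O', 'j'->'J', 'b'->'B'
Result: JKOJB


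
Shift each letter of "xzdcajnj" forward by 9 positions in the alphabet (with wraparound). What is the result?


Input: 'xzdcajnj', shift = 9
Operation: for each letter, (position + 9) mod 26
Mapping: 'x'(23+9=32, 32 mod 26=6)->'g', 'z'(25+9=34, 34 mod 26=8)->'i', 'd'(3+9=12)->'m', 'c'(2+9=11)->'l', 'a'(0+9=9)->'j', 'j'(9+9=18)->'s', 'n'(13+9=22)->'w', 'j'(9+9=18)->'s'
Result: gimljsws


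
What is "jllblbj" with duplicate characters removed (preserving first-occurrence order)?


Input: 'jllblbj'
Operation: keep first occurrence of each character
Scan: s[0]='j' new -> keep; s[1]='l' new -> keep; s[2]='l' seen -> skip; s[3]='b' new -> keep; s[4]='l' seen -> skip; s[5]='b' seen -> skip; s[6]='j' seen -> skip
Result: jlb


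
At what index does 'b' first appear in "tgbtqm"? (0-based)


Input string: 'tgbtqm'
Target: 'b'
Scanning left to right: s[0]='t', s[1]='g', s[2]='b'
First match at index: 2


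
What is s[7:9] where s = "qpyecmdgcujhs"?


Input string: 'qpyecmdgcujhs'
Operation: slice [7:9]
Extract characters: s[7]='g', s[8]='c'
Result: gc


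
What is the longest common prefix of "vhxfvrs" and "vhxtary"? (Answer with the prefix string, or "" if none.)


String 1: 'vhxfvrs'
String 2: 'vhxtary'
Compare position by position:
pos 0: 'v' vs 'v' match
pos 1: 'h' vs 'h' match
pos 2: 'x' vs 'x' match
pos 3: 'f' vs 't' differ -> stop
Longest common prefix: "vhx" (length 3)


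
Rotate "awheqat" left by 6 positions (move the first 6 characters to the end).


Input: 'awheqat', shift = 6
Operation: split at index 6 and swap parts
Front part s[0:6] = 'awheqa'
Back part s[6:] = 't'
Rotated = back + front = 't' + 'awheqa'
Result: tawheqa


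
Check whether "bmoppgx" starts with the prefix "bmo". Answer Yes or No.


Input string: 'bmoppgx'
Prefix to check: 'bmo'
First 3 characters of input: 'bmo'
Match: True
Result: Yes


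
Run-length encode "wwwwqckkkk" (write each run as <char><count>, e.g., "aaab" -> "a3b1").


Input: 'wwwwqckkkk'
Operation: identify consecutive runs
Runs: 'wwww' -> w4, 'q' -> q1, 'c' -> c1, 'kkkk' -> k4
Encoded: w4q1c1k4


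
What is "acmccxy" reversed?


Input string: 'acmccxy'
Operation: reverse character order
Original order: 'a' -> 'c' -> 'm' -> 'c' -> 'c' -> 'x' -> 'y'
Reversed order: 'y' -> 'x' -> 'c' -> 'c' -> 'm' -> 'c' -> 'a'
Result: yxccmca


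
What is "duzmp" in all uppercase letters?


Input string: 'duzmp'
Operation: convert each letter to uppercase
Mapping: 'd'->'D', 'u'->'U', 'z'->'Z', 'm'->'M', 'p'->'P'
Result: DUZMP


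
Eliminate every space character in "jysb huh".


Input string: 'jysb huh'
Operation: remove all spaces
Words: 'jysb', 'huh'
Join without spaces: jysbhuh


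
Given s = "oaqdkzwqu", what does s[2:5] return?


Input string: 'oaqdkzwqu'
Operation: slice [2:5]
Extract characters: s[2]='q', s[3]='d', s[4]='k'
Result: qdk


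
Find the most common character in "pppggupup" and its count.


Input: 'pppggupup'
Operation: tally each character
Counts: 'g':2, 'p':5, 'u':2
Maximum: 'p' appears 5 times


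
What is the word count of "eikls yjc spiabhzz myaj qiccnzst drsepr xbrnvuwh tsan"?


Input string: 'eikls yjc spiabhzz myaj qiccnzst drsepr xbrnvuwh tsan'
Operation: split by spaces
Words found: 'eikls', 'yjc', 'spiabhzz', 'myaj', 'qiccnzst', 'drsepr', 'xbrnvuwh', 'tsan'
Word count: 8


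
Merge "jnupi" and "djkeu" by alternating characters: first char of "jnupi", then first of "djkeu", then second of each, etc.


String 1: 'jnupi'
String 2: 'djkeu'
Operation: alternate characters
Pairs: 'j'+'d', 'n'+'j', 'u'+'k', 'p'+'e', 'i'+'u'
Result: jdnjukpeiu


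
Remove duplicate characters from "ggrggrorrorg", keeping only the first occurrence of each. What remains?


Input: 'ggrggrorrorg'
Operation: keep first occurrence of each character
Scan: s[0]='g' new -> keep; s[1]='g' seen -> skip; s[2]='r' new -> keep; s[3]='g' seen -> skip; s[4]='g' seen -> skip; s[5]='r' seen -> skip; s[6]='o' new -> keep; s[7]='r' seen -> skip; s[8]='r' seen -> skip; s[9]='o' seen -> skip; s[10]='r' seen -> skip; s[11]='g' seen -> skip
Result: gro


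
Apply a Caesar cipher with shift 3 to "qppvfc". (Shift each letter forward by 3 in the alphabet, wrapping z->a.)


Input: 'qppvfc', shift = 3
Operation: for each letter, (position + 3) mod 26
Mapping: 'q'(16+3=19)->'t', 'p'(15+3=18)->'s', 'p'(15+3=18)->'s', 'v'(21+3=24)->'y', 'f'(5+3=8)->'i', 'c'(2+3=5)->'f'
Result: tssyif


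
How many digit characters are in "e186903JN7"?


Input string: 'e186903JN7'
Operation: count digit characters (0-9)
Scan: 'e', '1'(digit), '8'(digit), '6'(digit), '9'(digit), '0'(digit), '3'(digit), 'J', 'N', '7'(digit)
Digits found: 7
Result: 7


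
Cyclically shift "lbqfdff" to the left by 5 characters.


Input: 'lbqfdff', shift = 5
Operation: split at index 5 and swap parts
Front part s[0:5] = 'lbqfd'
Back part s[5:] = 'ff'
Rotated = back + front = 'ff' + 'lbqfd'
Result: fflbqfd


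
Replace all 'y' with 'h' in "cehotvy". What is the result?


Input string: 'cehotvy'
Operation: replace 'y' with 'h'
Positions of 'y': 6
After replacement: cehotvh


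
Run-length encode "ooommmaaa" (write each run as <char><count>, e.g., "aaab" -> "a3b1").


Input: 'ooommmaaa'
Operation: identify consecutive runs
Runs: 'ooo' -> o3, 'mmm' -> m3, 'aaa' -> a3
Encoded: o3m3a3


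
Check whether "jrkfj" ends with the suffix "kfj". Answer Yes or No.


Input string: 'jrkfj'
Suffix to check: 'kfj'
Last 3 characters of input: 'kfj'
Match: True
Result: Yes


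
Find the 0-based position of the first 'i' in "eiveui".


Input string: 'eiveui'
Target: 'i'
Scanning left to right: s[0]='e', s[1]='i'
First match at index: 1


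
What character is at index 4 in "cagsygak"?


Input string: 'cagsygak'
Operation: get character at index 4
Index mapping: s[0]='c', s[1]='a', s[2]='g', s[3]='s', s[4]='y'
Result: 'y'


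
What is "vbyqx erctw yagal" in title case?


Input string: 'vbyqx erctw yagal'
Operation: capitalize first letter of each word
Word transformations: 'vbyqx'->'Vbyqx', 'erctw'->'Erctw', 'yagal'->'Yagal'
Result: Vbyqx Erctw Yagal


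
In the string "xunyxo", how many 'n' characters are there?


Input string: 'xunyxo'
Target character: 'n'
Scan each position: s[2]='n'
Matches found at indices: 2
Total: 1


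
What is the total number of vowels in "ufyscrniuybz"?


Input string: 'ufyscrniuybz'
Operation: count vowels (a, e, i, o, u)
Scan: s[0]='u' (vowel), s[1]='f', s[2]='y', s[3]='s', s[4]='c', s[5]='r', s[6]='n', s[7]='i' (vowel), s[8]='u' (vowel), s[9]='y', s[10]='b', s[11]='z'
Vowels found: 3
Result: 3


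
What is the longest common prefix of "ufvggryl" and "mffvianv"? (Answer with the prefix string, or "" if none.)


String 1: 'ufvggryl'
String 2: 'mffvianv'
Compare position by position:
pos 0: 'u' vs 'm' differ -> stop
Longest common prefix: "" (length 0)


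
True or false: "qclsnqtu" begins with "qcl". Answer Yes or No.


Input string: 'qclsnqtu'
Prefix to check: 'qcl'
First 3 characters of input: 'qcl'
Match: True
Result: Yes


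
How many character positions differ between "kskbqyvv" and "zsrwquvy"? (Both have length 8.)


String 1: 'kskbqyvv'
String 2: 'zsrwquvy'
Compare each position: pos 0: 'k'!='z', pos 1: 's'=='s', pos 2: 'k'!='r', pos 3: 'b'!='w', pos 4: 'q'=='q', pos 5: 'y'!='u', pos 6: 'v'=='v', pos 7: 'v'!='y'
Differing positions: 5
Hamming distance: 5


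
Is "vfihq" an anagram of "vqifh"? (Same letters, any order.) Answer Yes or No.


String 1: 'vqifh' -> sorted: 'fhiqv'
String 2: 'vfihq' -> sorted: 'fhiqv'
Compare sorted forms: 'fhiqv' == 'fhiqv'
Anagram: Yes


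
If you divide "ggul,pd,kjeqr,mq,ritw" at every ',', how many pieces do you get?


Input string: 'ggul,pd,kjeqr,mq,ritw'
Delimiter: ','
Split result: 'ggul', 'pd', 'kjeqr', 'mq', 'ritw'
Number of parts: 5


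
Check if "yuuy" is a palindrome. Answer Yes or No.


Input string: 'yuuy'
Reversed: 'yuuy'
Compare pairs: s[0]='y' vs s[3]='y' (match), s[1]='u' vs s[2]='u' (match)
Palindrome: Yes


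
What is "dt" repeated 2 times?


Input string: 'dt'
Operation: repeat 2 times
Concatenation: 'dt' + 'dt'
Result: dtdt


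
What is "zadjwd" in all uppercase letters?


Input string: 'zadjwd'
Operation: convert each letter to uppercase
Mapping: 'z'->'Z', 'a'->'A', 'd'->'D', 'j'->'J', 'w'->'W', 'd'->'D'
Result: ZADJWD


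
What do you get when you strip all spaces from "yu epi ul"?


Input string: 'yu epi ul'
Operation: remove all spaces
Words: 'yu', 'epi', 'ul'
Join without spaces: yuepiul


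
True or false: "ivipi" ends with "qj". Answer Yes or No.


Input string: 'ivipi'
Suffix to check: 'qj'
Last 2 characters of input: 'pi'
Match: False
Result: No


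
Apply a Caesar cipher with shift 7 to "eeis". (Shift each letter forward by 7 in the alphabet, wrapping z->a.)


Input: 'eeis', shift = 7
Operation: for each letter, (position + 7) mod 26
Mapping: 'e'(4+7=11)->'l', 'e'(4+7=11)->'l', 'i'(8+7=15)->'p', 's'(18+7=25)->'z'
Result: llpz


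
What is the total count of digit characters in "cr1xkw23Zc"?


Input string: 'cr1xkw23Zc'
Operation: count digit characters (0-9)
Scan: 'c', 'r', '1'(digit), 'x', 'k', 'w', '2'(digit), '3'(digit), 'Z', 'c'
Digits found: 3
Result: 3


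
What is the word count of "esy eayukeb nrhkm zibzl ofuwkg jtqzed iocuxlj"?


Input string: 'esy eayukeb nrhkm zibzl ofuwkg jtqzed iocuxlj'
Operation: split by spaces
Words found: 'esy', 'eayukeb', 'nrhkm', 'zibzl', 'ofuwkg', 'jtqzed', 'iocuxlj'
Word count: 7


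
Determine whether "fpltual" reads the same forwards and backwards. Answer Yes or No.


Input string: 'fpltual'
Reversed: 'lautlpf'
Compare pairs: s[0]='f' vs s[6]='l' (mismatch), s[1]='p' vs s[5]='a' (mismatch), s[2]='l' vs s[4]='u' (mismatch)
Palindrome: No


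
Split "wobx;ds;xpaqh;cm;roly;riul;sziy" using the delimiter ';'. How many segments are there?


Input string: 'wobx;ds;xpaqh;cm;roly;riul;sziy'
Delimiter: ';'
Split result: 'wobx', 'ds', 'xpaqh', 'cm', 'roly', 'riul', 'sziy'
Number of parts: 7


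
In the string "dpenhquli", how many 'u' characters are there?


Input string: 'dpenhquli'
Target character: 'u'
Scan each position: s[6]='u'
Matches found at indices: 6
Total: 1


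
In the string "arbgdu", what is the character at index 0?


Input string: 'arbgdu'
Operation: get character at index 0
Index mapping: s[0]='a'
Result: 'a'


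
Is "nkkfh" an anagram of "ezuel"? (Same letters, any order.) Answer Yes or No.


String 1: 'ezuel' -> sorted: 'eeluz'
String 2: 'nkkfh' -> sorted: 'fhkkn'
Compare sorted forms: 'eeluz' != 'fhkkn'
Anagram: No


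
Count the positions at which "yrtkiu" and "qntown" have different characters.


String 1: 'yrtkiu'
String 2: 'qntown'
Compare each position: pos 0: 'y'!='q', pos 1: 'r'!='n', pos 2: 't'=='t', pos 3: 'k'!='o', pos 4: 'i'!='w', pos 5: 'u'!='n'
Differing positions: 5
Hamming distance: 5


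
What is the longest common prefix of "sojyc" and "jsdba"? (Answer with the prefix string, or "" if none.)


String 1: 'sojyc'
String 2: 'jsdba'
Compare position by position:
pos 0: 's' vs 'j' differ -> stop
Longest common prefix: "" (length 0)


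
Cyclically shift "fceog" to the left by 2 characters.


Input: 'fceog', shift = 2
Operation: split at index 2 and swap parts
Front part s[0:2] = 'fc'
Back part s[2:] = 'eog'
Rotated = back + front = 'eog' + 'fc'
Result: eogfc


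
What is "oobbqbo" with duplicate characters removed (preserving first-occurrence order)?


Input: 'oobbqbo'
Operation: keep first occurrence of each character
Scan: s[0]='o' new -> keep; s[1]='o' seen -> skip; s[2]='b' new -> keep; s[3]='b' seen -> skip; s[4]='q' new -> keep; s[5]='b' seen -> skip; s[6]='o' seen -> skip
Result: obq


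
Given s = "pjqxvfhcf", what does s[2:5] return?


Input string: 'pjqxvfhcf'
Operation: slice [2:5]
Extract characters: s[2]='q', s[3]='x', s[4]='v'
Result: qxv


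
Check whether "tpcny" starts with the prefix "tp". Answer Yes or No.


Input string: 'tpcny'
Prefix to check: 'tp'
First 2 characters of input: 'tp'
Match: True
Result: Yes


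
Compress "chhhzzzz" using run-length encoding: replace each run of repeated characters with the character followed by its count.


Input: 'chhhzzzz'
Operation: identify consecutive runs
Runs: 'c' -> c1, 'hhh' -> h3, 'zzzz' -> z4
Encoded: c1h3z4


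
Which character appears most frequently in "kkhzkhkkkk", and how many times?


Input: 'kkhzkhkkkk'
Operation: tally each character
Counts: 'h':2, 'k':7, 'z':1
Maximum: 'k' appears 7 times


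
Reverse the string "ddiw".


Input string: 'ddiw'
Operation: reverse character order
Original order: 'd' -> 'd' -> 'i' -> 'w'
Reversed order: 'w' -> 'i' -> 'd' -> 'd'
Result: widd


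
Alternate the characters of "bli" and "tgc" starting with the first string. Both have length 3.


String 1: 'bli'
String 2: 'tgc'
Operation: alternate characters
Pairs: 'b'+'t', 'l'+'g', 'i'+'c'
Result: btlgic


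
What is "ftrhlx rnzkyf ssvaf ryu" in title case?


Input string: 'ftrhlx rnzkyf ssvaf ryu'
Operation: capitalize first letter of each word
Word transformations: 'ftrhlx'->'Ftrhlx', 'rnzkyf'->'Rnzkyf', 'ssvaf'->'Ssvaf', 'ryu'->'Ryu'
Result: Ftrhlx Rnzkyf Ssvaf Ryu


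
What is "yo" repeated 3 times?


Input string: 'yo'
Operation: repeat 3 times
Concatenation: 'yo' + 'yo' + 'yo'
Result: yoyoyo


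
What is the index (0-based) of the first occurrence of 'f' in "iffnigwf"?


Input string: 'iffnigwf'
Target: 'f'
Scanning left to right: s[0]='i', s[1]='f'
First match at index: 1


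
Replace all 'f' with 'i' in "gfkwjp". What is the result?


Input string: 'gfkwjp'
Operation: replace 'f' with 'i'
Positions of 'f': 1
After replacement: gikwjp


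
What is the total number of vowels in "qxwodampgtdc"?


Input string: 'qxwodampgtdc'
Operation: count vowels (a, e, i, o, u)
Scan: s[0]='q', s[1]='x', s[2]='w', s[3]='o' (vowel), s[4]='d', s[5]='a' (vowel), s[6]='m', s[7]='p', s[8]='g', s[9]='t', s[10]='d', s[11]='c'
Vowels found: 2
Result: 2


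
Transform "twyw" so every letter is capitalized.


Input string: 'twyw'
Operation: convert each letter to uppercase
Mapping: 't'->'T', 'w'->'W', 'y'->'Y', 'w'->'W'
Result: TWYW


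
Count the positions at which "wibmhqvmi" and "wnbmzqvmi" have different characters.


String 1: 'wibmhqvmi'
String 2: 'wnbmzqvmi'
Compare each position: pos 0: 'w'=='w', pos 1: 'i'!='n', pos 2: 'b'=='b', pos 3: 'm'=='m', pos 4: 'h'!='z', pos 5: 'q'=='q', pos 6: 'v'=='v', pos 7: 'm'=='m', pos 8: 'i'=='i'
Differing positions: 2
Hamming distance: 2


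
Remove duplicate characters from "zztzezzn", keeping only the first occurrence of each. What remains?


Input: 'zztzezzn'
Operation: keep first occurrence of each character
Scan: s[0]='z' new -> keep; s[1]='z' seen -> skip; s[2]='t' new -> keep; s[3]='z' seen -> skip; s[4]='e' new -> keep; s[5]='z' seen -> skip; s[6]='z' seen -> skip; s[7]='n' new -> keep
Result: zten


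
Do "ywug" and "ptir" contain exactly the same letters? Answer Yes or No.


String 1: 'ywug' -> sorted: 'guwy'
String 2: 'ptir' -> sorted: 'iprt'
Compare sorted forms: 'guwy' != 'iprt'
Anagram: No


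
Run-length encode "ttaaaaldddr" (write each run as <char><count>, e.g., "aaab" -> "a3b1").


Input: 'ttaaaaldddr'
Operation: identify consecutive runs
Runs: 'tt' -> t2, 'aaaa' -> a4, 'l' -> l1, 'ddd' -> d3, 'r' -> r1
Encoded: t2a4l1d3r1


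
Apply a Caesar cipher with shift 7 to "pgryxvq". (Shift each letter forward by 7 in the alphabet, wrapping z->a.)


Input: 'pgryxvq', shift = 7
Operation: for each letter, (position + 7) mod 26
Mapping: 'p'(15+7=22)->'w', 'g'(6+7=13)->'n', 'r'(17+7=24)->'y', 'y'(24+7=31, 31 mod 26=5)->'f', 'x'(23+7=30, 30 mod 26=4)->'e', 'v'(21+7=28, 28 mod 26=2)->'c', 'q'(16+7=23)->'x'
Result: wnyfecx


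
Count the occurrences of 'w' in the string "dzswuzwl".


Input string: 'dzswuzwl'
Target character: 'w'
Scan each position: s[3]='w', s[6]='w'
Matches found at indices: 3, 6
Total: 2


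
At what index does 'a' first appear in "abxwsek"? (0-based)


Input string: 'abxwsek'
Target: 'a'
Scanning left to right: s[0]='a'
First match at index: 0


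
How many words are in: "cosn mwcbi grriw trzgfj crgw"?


Input string: 'cosn mwcbi grriw trzgfj crgw'
Operation: split by spaces
Words found: 'cosn', 'mwcbi', 'grriw', 'trzgfj', 'crgw'
Word count: 5


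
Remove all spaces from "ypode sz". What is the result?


Input string: 'ypode sz'
Operation: remove all spaces
Words: 'ypode', 'sz'
Join without spaces: ypodesz


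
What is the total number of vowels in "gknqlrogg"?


Input string: 'gknqlrogg'
Operation: count vowels (a, e, i, o, u)
Scan: s[0]='g', s[1]='k', s[2]='n', s[3]='q', s[4]='l', s[5]='r', s[6]='o' (vowel), s[7]='g', s[8]='g'
Vowels found: 1
Result: 1


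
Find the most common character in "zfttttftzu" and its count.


Input: 'zfttttftzu'
Operation: tally each character
Counts: 'f':2, 't':5, 'u':1, 'z':2
Maximum: 't' appears 5 times


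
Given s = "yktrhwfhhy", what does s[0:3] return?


Input string: 'yktrhwfhhy'
Operation: slice [0:3]
Extract characters: s[0]='y', s[1]='k', s[2]='t'
Result: ykt


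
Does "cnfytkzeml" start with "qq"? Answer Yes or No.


Input string: 'cnfytkzeml'
Prefix to check: 'qq'
First 2 characters of input: 'cn'
Match: False
Result: No


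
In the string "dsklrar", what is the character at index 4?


Input string: 'dsklrar'
Operation: get character at index 4
Index mapping: s[0]='d', s[1]='s', s[2]='k', s[3]='l', s[4]='r'
Result: 'r'


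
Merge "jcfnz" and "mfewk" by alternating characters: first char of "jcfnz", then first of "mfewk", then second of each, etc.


String 1: 'jcfnz'
String 2: 'mfewk'
Operation: alternate characters
Pairs: 'j'+'m', 'c'+'f', 'f'+'e', 'n'+'w', 'z'+'k'
Result: jmcffenwzk


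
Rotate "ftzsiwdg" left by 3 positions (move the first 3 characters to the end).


Input: 'ftzsiwdg', shift = 3
Operation: split at index 3 and swap parts
Front part s[0:3] = 'ftz'
Back part s[3:] = 'siwdg'
Rotated = back + front = 'siwdg' + 'ftz'
Result: siwdgftz


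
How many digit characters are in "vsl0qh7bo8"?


Input string: 'vsl0qh7bo8'
Operation: count digit characters (0-9)
Scan: 'v', 's', 'l', '0'(digit), 'q', 'h', '7'(digit), 'b', 'o', '8'(digit)
Digits found: 3
Result: 3


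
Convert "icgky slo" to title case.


Input string: 'icgky slo'
Operation: capitalize first letter of each word
Word transformations: 'icgky'->'Icgky', 'slo'->'Slo'
Result: Icgky Slo


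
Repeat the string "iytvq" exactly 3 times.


Input string: 'iytvq'
Operation: repeat 3 times
Concatenation: 'iytvq' + 'iytvq' + 'iytvq'
Result: iytvqiytvqiytvq


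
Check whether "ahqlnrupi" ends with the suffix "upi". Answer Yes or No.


Input string: 'ahqlnrupi'
Suffix to check: 'upi'
Last 3 characters of input: 'upi'
Match: True
Result: Yes


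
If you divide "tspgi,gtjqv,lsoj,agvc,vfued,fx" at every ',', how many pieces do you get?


Input string: 'tspgi,gtjqv,lsoj,agvc,vfued,fx'
Delimiter: ','
Split result: 'tspgi', 'gtjqv', 'lsoj', 'agvc', 'vfued', 'fx'
Number of parts: 6


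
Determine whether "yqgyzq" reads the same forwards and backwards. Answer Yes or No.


Input string: 'yqgyzq'
Reversed: 'qzygqy'
Compare pairs: s[0]='y' vs s[5]='q' (mismatch), s[1]='q' vs s[4]='z' (mismatch), s[2]='g' vs s[3]='y' (mismatch)
Palindrome: No


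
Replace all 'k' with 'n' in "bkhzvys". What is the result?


Input string: 'bkhzvys'
Operation: replace 'k' with 'n'
Positions of 'k': 1
After replacement: bnhzvys


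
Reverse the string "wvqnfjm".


Input string: 'wvqnfjm'
Operation: reverse character order
Original order: 'w' -> 'v' -> 'q' -> 'n' -> 'f' -> 'j' -> 'm'
Reversed order: 'm' -> 'j' -> 'f' -> 'n' -> 'q' -> 'v' -> 'w'
Result: mjfnqvw


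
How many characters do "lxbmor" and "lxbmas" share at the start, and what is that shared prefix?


String 1: 'lxbmor'
String 2: 'lxbmas'
Compare position by position:
pos 0: 'l' vs 'l' match
pos 1: 'x' vs 'x' match
pos 2: 'b' vs 'b' match
pos 3: 'm' vs 'm' match
pos 4: 'o' vs 'a' differ -> stop
Longest common prefix: "lxbm" (length 4)


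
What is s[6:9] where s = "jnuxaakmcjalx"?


Input string: 'jnuxaakmcjalx'
Operation: slice [6:9]
Extract characters: s[6]='k', s[7]='m', s[8]='c'
Result: kmc


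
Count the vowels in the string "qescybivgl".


Input string: 'qescybivgl'
Operation: count vowels (a, e, i, o, u)
Scan: s[0]='q', s[1]='e' (vowel), s[2]='s', s[3]='c', s[4]='y', s[5]='b', s[6]='i' (vowel), s[7]='v', s[8]='g', s[9]='l'
Vowels found: 2
Result: 2


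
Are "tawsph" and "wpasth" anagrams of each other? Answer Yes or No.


String 1: 'tawsph' -> sorted: 'ahpstw'
String 2: 'wpasth' -> sorted: 'ahpstw'
Compare sorted forms: 'ahpstw' == 'ahpstw'
Anagram: Yes


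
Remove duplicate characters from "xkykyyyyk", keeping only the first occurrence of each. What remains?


Input: 'xkykyyyyk'
Operation: keep first occurrence of each character
Scan: s[0]='x' new -> keep; s[1]='k' new -> keep; s[2]='y' new -> keep; s[3]='k' seen -> skip; s[4]='y' seen -> skip; s[5]='y' seen -> skip; s[6]='y' seen -> skip; s[7]='y' seen -> skip; s[8]='k' seen -> skip
Result: xky


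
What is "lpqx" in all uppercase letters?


Input string: 'lpqx'
Operation: convert each letter to uppercase
Mapping: 'l'->'L', 'p'->'P', 'q'->'Q', 'x'->'X'
Result: LPQX


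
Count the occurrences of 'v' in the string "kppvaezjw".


Input string: 'kppvaezjw'
Target character: 'v'
Scan each position: s[3]='v'
Matches found at indices: 3
Total: 1


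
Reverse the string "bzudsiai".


Input string: 'bzudsiai'
Operation: reverse character order
Original order: 'b' -> 'z' -> 'u' -> 'd' -> 's' -> 'i' -> 'a' -> 'i'
Reversed order: 'i' -> 'a' -> 'i' -> 's' -> 'd' -> 'u' -> 'z' -> 'b'
Result: iaisduzb


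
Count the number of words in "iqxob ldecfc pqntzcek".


Input string: 'iqxob ldecfc pqntzcek'
Operation: split by spaces
Words found: 'iqxob', 'ldecfc', 'pqntzcek'
Word count: 3


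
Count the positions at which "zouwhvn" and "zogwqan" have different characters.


String 1: 'zouwhvn'
String 2: 'zogwqan'
Compare each position: pos 0: 'z'=='z', pos 1: 'o'=='o', pos 2: 'u'!='g', pos 3: 'w'=='w', pos 4: 'h'!='q', pos 5: 'v'!='a', pos 6: 'n'=='n'
Differing positions: 3
Hamming distance: 3


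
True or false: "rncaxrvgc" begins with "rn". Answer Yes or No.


Input string: 'rncaxrvgc'
Prefix to check: 'rn'
First 2 characters of input: 'rn'
Match: True
Result: Yes


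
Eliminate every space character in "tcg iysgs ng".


Input string: 'tcg iysgs ng'
Operation: remove all spaces
Words: 'tcg', 'iysgs', 'ng'
Join without spaces: tcgiysgsng


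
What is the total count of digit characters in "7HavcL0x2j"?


Input string: '7HavcL0x2j'
Operation: count digit characters (0-9)
Scan: '7'(digit), 'H', 'a', 'v', 'c', 'L', '0'(digit), 'x', '2'(digit), 'j'
Digits found: 3
Result: 3


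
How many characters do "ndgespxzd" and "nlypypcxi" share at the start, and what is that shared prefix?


String 1: 'ndgespxzd'
String 2: 'nlypypcxi'
Compare position by position:
pos 0: 'n' vs 'n' match
pos 1: 'd' vs 'l' differ -> stop
Longest common prefix: "n" (length 1)
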